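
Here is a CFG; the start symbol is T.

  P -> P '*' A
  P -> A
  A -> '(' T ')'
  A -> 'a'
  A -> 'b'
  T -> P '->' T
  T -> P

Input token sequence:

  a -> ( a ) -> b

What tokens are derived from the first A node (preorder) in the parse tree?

a

[T [P [A a]] -> [T [P [A ( [T [P [A a]]] )]] -> [T [P [A b]]]]]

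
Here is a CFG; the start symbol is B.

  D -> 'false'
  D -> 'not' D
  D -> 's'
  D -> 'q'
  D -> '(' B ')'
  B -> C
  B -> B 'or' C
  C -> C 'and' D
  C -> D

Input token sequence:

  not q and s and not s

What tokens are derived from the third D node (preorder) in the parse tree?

[B [C [C [C [D not [D q]]] and [D s]] and [D not [D s]]]]

s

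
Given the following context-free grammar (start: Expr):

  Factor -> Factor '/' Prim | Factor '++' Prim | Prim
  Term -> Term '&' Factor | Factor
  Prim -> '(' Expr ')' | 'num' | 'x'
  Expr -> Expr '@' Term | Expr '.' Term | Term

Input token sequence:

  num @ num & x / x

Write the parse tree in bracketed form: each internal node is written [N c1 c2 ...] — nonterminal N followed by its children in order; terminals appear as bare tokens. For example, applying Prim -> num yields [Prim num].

[Expr [Expr [Term [Factor [Prim num]]]] @ [Term [Term [Factor [Prim num]]] & [Factor [Factor [Prim x]] / [Prim x]]]]

Expr
Expr @ Term
Term @ Term
Factor @ Term
Prim @ Term
num @ Term
num @ Term & Factor
num @ Factor & Factor
num @ Prim & Factor
num @ num & Factor
num @ num & Factor / Prim
num @ num & Prim / Prim
num @ num & x / Prim
num @ num & x / x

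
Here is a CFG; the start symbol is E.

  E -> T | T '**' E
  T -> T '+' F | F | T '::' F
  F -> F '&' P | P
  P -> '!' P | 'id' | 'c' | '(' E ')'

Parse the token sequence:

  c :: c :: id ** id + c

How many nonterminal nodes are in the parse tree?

[E [T [T [T [F [P c]]] :: [F [P c]]] :: [F [P id]]] ** [E [T [T [F [P id]]] + [F [P c]]]]]

17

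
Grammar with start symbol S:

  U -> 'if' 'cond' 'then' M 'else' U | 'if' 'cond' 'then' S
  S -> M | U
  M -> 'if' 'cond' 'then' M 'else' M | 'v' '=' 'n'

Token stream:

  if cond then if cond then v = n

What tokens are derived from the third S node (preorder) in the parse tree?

[S [U if cond then [S [U if cond then [S [M v = n]]]]]]

v = n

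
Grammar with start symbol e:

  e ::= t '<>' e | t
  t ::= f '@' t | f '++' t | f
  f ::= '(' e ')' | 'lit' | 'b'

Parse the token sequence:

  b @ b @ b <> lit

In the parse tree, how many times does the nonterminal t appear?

[e [t [f b] @ [t [f b] @ [t [f b]]]] <> [e [t [f lit]]]]

4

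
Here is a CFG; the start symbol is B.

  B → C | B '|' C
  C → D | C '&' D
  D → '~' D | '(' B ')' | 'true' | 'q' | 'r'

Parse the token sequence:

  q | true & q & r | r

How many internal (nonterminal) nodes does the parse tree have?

13

[B [B [B [C [D q]]] | [C [C [C [D true]] & [D q]] & [D r]]] | [C [D r]]]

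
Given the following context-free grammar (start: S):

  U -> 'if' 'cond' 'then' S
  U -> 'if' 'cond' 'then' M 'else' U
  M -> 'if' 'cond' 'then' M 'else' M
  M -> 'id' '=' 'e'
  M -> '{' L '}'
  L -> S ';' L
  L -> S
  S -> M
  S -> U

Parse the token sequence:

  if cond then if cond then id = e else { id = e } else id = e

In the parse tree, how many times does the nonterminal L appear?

[S [M if cond then [M if cond then [M id = e] else [M { [L [S [M id = e]]] }]] else [M id = e]]]

1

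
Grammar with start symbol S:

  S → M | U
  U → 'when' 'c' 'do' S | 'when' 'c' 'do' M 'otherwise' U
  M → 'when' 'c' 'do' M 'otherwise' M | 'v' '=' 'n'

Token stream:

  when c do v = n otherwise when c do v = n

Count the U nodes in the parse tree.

[S [U when c do [M v = n] otherwise [U when c do [S [M v = n]]]]]

2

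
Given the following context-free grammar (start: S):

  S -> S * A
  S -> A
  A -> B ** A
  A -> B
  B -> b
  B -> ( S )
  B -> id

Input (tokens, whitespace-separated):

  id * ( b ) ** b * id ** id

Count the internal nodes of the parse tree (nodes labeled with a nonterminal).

[S [S [S [A [B id]]] * [A [B ( [S [A [B b]]] )] ** [A [B b]]]] * [A [B id] ** [A [B id]]]]

16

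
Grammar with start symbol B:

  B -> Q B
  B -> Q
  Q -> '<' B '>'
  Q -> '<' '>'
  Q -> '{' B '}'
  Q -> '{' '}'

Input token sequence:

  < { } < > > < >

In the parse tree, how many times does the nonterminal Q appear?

4

[B [Q < [B [Q { }] [B [Q < >]]] >] [B [Q < >]]]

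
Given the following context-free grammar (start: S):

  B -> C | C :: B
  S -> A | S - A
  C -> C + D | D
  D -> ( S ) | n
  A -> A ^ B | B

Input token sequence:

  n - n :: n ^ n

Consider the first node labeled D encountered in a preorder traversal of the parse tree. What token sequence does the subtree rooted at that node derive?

n

[S [S [A [B [C [D n]]]]] - [A [A [B [C [D n]] :: [B [C [D n]]]]] ^ [B [C [D n]]]]]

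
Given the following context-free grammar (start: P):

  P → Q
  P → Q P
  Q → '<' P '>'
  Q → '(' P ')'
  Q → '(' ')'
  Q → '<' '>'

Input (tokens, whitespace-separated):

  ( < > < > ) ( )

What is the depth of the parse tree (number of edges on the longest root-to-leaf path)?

[P [Q ( [P [Q < >] [P [Q < >]]] )] [P [Q ( )]]]

5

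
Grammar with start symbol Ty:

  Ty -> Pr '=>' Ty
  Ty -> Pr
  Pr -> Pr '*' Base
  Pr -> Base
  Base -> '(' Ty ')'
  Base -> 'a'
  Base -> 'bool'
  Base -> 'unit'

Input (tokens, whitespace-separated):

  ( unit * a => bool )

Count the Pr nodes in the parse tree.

[Ty [Pr [Base ( [Ty [Pr [Pr [Base unit]] * [Base a]] => [Ty [Pr [Base bool]]]] )]]]

4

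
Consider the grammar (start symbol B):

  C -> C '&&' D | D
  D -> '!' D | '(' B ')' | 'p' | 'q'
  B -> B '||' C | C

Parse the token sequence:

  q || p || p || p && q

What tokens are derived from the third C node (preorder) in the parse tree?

[B [B [B [B [C [D q]]] || [C [D p]]] || [C [D p]]] || [C [C [D p]] && [D q]]]

p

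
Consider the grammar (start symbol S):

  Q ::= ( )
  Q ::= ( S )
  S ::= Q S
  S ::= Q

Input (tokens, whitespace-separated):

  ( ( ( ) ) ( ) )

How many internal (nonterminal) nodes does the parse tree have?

8

[S [Q ( [S [Q ( [S [Q ( )]] )] [S [Q ( )]]] )]]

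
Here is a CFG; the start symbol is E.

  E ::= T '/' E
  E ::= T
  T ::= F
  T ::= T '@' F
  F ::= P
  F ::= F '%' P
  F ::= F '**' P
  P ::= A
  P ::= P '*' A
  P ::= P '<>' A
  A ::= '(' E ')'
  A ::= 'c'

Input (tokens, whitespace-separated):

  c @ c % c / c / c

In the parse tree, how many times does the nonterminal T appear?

4

[E [T [T [F [P [A c]]]] @ [F [F [P [A c]]] % [P [A c]]]] / [E [T [F [P [A c]]]] / [E [T [F [P [A c]]]]]]]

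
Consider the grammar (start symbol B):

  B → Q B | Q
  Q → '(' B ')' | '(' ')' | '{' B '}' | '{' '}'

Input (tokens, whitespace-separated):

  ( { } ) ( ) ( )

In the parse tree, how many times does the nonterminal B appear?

4

[B [Q ( [B [Q { }]] )] [B [Q ( )] [B [Q ( )]]]]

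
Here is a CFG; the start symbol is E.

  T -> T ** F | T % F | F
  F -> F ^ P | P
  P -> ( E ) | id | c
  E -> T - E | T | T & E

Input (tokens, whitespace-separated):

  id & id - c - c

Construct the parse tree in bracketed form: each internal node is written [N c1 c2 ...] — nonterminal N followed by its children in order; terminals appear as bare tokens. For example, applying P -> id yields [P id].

E
T & E
F & E
P & E
id & E
id & T - E
id & F - E
id & P - E
id & id - E
id & id - T - E
id & id - F - E
id & id - P - E
id & id - c - E
id & id - c - T
id & id - c - F
id & id - c - P
id & id - c - c

[E [T [F [P id]]] & [E [T [F [P id]]] - [E [T [F [P c]]] - [E [T [F [P c]]]]]]]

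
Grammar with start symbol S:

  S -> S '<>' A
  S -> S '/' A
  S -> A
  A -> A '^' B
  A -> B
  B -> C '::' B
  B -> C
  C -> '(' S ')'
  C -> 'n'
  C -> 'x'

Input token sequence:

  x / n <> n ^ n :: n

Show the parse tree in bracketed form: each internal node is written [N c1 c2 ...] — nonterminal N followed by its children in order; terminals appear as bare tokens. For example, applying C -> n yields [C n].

[S [S [S [A [B [C x]]]] / [A [B [C n]]]] <> [A [A [B [C n]]] ^ [B [C n] :: [B [C n]]]]]

S
S <> A
S / A <> A
A / A <> A
B / A <> A
C / A <> A
x / A <> A
x / B <> A
x / C <> A
x / n <> A
x / n <> A ^ B
x / n <> B ^ B
x / n <> C ^ B
x / n <> n ^ B
x / n <> n ^ C :: B
x / n <> n ^ n :: B
x / n <> n ^ n :: C
x / n <> n ^ n :: n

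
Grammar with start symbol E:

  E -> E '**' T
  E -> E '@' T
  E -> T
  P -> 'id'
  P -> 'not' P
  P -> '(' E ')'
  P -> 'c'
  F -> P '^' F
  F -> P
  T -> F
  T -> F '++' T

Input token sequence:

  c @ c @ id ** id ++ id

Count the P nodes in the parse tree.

[E [E [E [E [T [F [P c]]]] @ [T [F [P c]]]] @ [T [F [P id]]]] ** [T [F [P id]] ++ [T [F [P id]]]]]

5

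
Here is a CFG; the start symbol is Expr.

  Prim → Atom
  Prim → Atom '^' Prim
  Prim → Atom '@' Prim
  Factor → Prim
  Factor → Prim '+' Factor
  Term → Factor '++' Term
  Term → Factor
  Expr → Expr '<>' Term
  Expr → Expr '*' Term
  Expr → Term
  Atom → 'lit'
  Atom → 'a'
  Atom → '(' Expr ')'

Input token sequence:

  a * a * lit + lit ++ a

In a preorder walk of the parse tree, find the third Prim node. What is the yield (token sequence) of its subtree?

[Expr [Expr [Expr [Term [Factor [Prim [Atom a]]]]] * [Term [Factor [Prim [Atom a]]]]] * [Term [Factor [Prim [Atom lit]] + [Factor [Prim [Atom lit]]]] ++ [Term [Factor [Prim [Atom a]]]]]]

lit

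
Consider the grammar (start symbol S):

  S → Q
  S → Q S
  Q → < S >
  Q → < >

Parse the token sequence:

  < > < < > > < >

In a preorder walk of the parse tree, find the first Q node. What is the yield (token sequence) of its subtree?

< >

[S [Q < >] [S [Q < [S [Q < >]] >] [S [Q < >]]]]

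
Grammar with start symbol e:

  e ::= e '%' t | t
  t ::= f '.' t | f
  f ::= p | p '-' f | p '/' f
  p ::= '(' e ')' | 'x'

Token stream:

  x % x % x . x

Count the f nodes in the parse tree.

4

[e [e [e [t [f [p x]]]] % [t [f [p x]]]] % [t [f [p x]] . [t [f [p x]]]]]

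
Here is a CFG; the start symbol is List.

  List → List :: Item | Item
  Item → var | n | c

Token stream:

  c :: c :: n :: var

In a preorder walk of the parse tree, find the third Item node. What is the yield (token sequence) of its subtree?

n

[List [List [List [List [Item c]] :: [Item c]] :: [Item n]] :: [Item var]]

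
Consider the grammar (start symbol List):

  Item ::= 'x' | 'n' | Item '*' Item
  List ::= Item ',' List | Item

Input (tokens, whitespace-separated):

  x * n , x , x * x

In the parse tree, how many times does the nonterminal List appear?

[List [Item [Item x] * [Item n]] , [List [Item x] , [List [Item [Item x] * [Item x]]]]]

3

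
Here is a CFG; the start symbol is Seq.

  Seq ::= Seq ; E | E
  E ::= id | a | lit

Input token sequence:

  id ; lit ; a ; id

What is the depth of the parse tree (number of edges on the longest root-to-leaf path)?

[Seq [Seq [Seq [Seq [E id]] ; [E lit]] ; [E a]] ; [E id]]

5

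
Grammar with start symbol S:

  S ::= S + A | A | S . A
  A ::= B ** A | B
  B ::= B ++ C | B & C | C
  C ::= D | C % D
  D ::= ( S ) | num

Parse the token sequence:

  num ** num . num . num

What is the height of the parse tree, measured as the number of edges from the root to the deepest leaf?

[S [S [S [A [B [C [D num]]] ** [A [B [C [D num]]]]]] . [A [B [C [D num]]]]] . [A [B [C [D num]]]]]

8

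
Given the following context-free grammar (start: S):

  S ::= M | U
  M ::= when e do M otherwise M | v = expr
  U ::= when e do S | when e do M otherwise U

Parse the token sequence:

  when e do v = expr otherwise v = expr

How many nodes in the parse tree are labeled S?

1

[S [M when e do [M v = expr] otherwise [M v = expr]]]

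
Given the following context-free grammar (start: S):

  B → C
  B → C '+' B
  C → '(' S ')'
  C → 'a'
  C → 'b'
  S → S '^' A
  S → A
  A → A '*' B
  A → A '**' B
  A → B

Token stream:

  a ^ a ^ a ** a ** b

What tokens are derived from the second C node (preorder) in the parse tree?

a

[S [S [S [A [B [C a]]]] ^ [A [B [C a]]]] ^ [A [A [A [B [C a]]] ** [B [C a]]] ** [B [C b]]]]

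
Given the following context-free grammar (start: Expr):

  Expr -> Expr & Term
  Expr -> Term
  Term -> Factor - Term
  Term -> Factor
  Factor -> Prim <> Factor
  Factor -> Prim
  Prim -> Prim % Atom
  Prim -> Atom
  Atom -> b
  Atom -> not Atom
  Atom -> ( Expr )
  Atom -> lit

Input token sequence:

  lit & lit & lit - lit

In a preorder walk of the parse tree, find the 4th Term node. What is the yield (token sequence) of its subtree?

lit

[Expr [Expr [Expr [Term [Factor [Prim [Atom lit]]]]] & [Term [Factor [Prim [Atom lit]]]]] & [Term [Factor [Prim [Atom lit]]] - [Term [Factor [Prim [Atom lit]]]]]]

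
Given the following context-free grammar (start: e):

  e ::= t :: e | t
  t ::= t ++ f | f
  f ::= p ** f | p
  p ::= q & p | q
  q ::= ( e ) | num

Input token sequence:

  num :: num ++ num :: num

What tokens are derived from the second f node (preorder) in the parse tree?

[e [t [f [p [q num]]]] :: [e [t [t [f [p [q num]]]] ++ [f [p [q num]]]] :: [e [t [f [p [q num]]]]]]]

num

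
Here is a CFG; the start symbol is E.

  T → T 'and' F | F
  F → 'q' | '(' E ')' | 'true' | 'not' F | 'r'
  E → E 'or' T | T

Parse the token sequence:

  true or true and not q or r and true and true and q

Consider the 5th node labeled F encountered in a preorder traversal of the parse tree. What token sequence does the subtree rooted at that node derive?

r

[E [E [E [T [F true]]] or [T [T [F true]] and [F not [F q]]]] or [T [T [T [T [F r]] and [F true]] and [F true]] and [F q]]]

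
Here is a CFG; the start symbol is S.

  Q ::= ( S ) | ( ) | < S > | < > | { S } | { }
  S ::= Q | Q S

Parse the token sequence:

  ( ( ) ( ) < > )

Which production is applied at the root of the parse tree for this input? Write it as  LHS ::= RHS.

S ::= Q

[S [Q ( [S [Q ( )] [S [Q ( )] [S [Q < >]]]] )]]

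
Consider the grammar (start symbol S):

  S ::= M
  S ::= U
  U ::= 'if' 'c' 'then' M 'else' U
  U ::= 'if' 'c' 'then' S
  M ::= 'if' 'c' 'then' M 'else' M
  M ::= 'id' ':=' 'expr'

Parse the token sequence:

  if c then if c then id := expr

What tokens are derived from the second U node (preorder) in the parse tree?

[S [U if c then [S [U if c then [S [M id := expr]]]]]]

if c then id := expr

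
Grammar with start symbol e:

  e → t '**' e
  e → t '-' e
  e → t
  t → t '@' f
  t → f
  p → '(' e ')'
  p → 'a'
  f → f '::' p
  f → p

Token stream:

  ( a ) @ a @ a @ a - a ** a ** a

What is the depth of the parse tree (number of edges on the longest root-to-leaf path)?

[e [t [t [t [t [f [p ( [e [t [f [p a]]]] )]]] @ [f [p a]]] @ [f [p a]]] @ [f [p a]]] - [e [t [f [p a]]] ** [e [t [f [p a]]] ** [e [t [f [p a]]]]]]]

11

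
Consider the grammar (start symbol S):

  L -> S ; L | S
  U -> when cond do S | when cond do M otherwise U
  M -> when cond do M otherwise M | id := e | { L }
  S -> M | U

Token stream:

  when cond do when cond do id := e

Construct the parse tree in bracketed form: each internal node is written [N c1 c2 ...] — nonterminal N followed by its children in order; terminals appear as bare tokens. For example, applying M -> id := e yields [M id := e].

S
U
when cond do S
when cond do U
when cond do when cond do S
when cond do when cond do M
when cond do when cond do id := e

[S [U when cond do [S [U when cond do [S [M id := e]]]]]]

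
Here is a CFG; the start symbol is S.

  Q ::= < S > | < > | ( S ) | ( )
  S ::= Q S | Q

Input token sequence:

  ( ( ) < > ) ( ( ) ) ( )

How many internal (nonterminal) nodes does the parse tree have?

[S [Q ( [S [Q ( )] [S [Q < >]]] )] [S [Q ( [S [Q ( )]] )] [S [Q ( )]]]]

12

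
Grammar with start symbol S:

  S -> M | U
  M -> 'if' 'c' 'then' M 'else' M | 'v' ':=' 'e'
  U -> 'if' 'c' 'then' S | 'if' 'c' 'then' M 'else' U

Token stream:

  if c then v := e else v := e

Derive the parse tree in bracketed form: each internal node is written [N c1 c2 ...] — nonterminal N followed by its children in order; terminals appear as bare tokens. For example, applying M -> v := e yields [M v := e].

S
M
if c then M else M
if c then v := e else M
if c then v := e else v := e

[S [M if c then [M v := e] else [M v := e]]]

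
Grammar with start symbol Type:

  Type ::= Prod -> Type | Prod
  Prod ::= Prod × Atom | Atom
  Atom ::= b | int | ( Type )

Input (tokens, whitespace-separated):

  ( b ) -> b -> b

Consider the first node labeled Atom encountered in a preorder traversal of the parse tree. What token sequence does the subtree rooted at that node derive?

( b )

[Type [Prod [Atom ( [Type [Prod [Atom b]]] )]] -> [Type [Prod [Atom b]] -> [Type [Prod [Atom b]]]]]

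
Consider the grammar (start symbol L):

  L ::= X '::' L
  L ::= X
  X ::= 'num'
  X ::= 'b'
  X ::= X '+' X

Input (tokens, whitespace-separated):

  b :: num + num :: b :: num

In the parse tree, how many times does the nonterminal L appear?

[L [X b] :: [L [X [X num] + [X num]] :: [L [X b] :: [L [X num]]]]]

4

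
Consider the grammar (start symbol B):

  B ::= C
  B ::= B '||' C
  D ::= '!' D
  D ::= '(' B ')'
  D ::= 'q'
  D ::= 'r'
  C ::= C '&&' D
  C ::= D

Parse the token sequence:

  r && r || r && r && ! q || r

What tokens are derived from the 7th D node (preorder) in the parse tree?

r

[B [B [B [C [C [D r]] && [D r]]] || [C [C [C [D r]] && [D r]] && [D ! [D q]]]] || [C [D r]]]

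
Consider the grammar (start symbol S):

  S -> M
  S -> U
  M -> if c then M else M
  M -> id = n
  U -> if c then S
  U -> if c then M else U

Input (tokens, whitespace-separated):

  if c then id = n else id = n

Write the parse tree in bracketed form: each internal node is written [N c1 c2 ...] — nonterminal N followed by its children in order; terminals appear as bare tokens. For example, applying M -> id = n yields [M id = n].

S
M
if c then M else M
if c then id = n else M
if c then id = n else id = n

[S [M if c then [M id = n] else [M id = n]]]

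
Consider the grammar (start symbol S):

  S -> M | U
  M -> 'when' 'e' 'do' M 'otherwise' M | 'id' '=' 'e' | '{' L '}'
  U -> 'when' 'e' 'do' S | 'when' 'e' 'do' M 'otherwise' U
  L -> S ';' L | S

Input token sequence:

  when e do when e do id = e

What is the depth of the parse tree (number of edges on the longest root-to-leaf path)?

6

[S [U when e do [S [U when e do [S [M id = e]]]]]]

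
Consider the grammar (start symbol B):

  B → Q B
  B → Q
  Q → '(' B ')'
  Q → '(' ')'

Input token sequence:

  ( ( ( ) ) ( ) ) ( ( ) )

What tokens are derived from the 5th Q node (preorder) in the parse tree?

[B [Q ( [B [Q ( [B [Q ( )]] )] [B [Q ( )]]] )] [B [Q ( [B [Q ( )]] )]]]

( ( ) )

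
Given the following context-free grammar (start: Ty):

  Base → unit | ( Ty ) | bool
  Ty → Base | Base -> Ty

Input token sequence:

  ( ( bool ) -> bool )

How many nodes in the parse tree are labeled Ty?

4

[Ty [Base ( [Ty [Base ( [Ty [Base bool]] )] -> [Ty [Base bool]]] )]]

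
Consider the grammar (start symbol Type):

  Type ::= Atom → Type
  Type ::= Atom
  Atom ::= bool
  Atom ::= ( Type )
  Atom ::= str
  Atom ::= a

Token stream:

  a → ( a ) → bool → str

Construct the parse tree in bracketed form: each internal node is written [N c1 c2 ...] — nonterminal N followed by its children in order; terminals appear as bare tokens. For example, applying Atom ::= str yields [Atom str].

Type
Atom → Type
a → Type
a → Atom → Type
a → ( Type ) → Type
a → ( Atom ) → Type
a → ( a ) → Type
a → ( a ) → Atom → Type
a → ( a ) → bool → Type
a → ( a ) → bool → Atom
a → ( a ) → bool → str

[Type [Atom a] → [Type [Atom ( [Type [Atom a]] )] → [Type [Atom bool] → [Type [Atom str]]]]]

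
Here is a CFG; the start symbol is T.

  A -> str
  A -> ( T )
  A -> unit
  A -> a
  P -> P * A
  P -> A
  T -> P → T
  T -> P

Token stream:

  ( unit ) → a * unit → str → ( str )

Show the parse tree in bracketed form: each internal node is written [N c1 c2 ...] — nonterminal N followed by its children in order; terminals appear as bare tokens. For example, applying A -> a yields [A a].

T
P → T
A → T
( T ) → T
( P ) → T
( A ) → T
( unit ) → T
( unit ) → P → T
( unit ) → P * A → T
( unit ) → A * A → T
( unit ) → a * A → T
( unit ) → a * unit → T
( unit ) → a * unit → P → T
( unit ) → a * unit → A → T
( unit ) → a * unit → str → T
( unit ) → a * unit → str → P
( unit ) → a * unit → str → A
( unit ) → a * unit → str → ( T )
( unit ) → a * unit → str → ( P )
( unit ) → a * unit → str → ( A )
( unit ) → a * unit → str → ( str )

[T [P [A ( [T [P [A unit]]] )]] → [T [P [P [A a]] * [A unit]] → [T [P [A str]] → [T [P [A ( [T [P [A str]]] )]]]]]]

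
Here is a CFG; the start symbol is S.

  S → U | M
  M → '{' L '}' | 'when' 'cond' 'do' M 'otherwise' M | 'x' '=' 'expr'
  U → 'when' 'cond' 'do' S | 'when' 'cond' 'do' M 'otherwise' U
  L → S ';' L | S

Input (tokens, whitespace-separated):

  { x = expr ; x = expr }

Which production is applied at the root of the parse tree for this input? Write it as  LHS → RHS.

S → M

[S [M { [L [S [M x = expr]] ; [L [S [M x = expr]]]] }]]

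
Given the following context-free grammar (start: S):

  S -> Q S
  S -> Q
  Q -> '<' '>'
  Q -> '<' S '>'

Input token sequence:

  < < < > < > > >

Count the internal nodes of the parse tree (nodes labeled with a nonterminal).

8

[S [Q < [S [Q < [S [Q < >] [S [Q < >]]] >]] >]]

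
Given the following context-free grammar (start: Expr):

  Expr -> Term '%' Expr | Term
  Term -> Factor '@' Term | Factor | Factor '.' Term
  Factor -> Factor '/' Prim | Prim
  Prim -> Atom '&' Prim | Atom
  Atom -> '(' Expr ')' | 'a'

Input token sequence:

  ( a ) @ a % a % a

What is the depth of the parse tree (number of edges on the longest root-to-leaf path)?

[Expr [Term [Factor [Prim [Atom ( [Expr [Term [Factor [Prim [Atom a]]]]] )]]] @ [Term [Factor [Prim [Atom a]]]]] % [Expr [Term [Factor [Prim [Atom a]]]] % [Expr [Term [Factor [Prim [Atom a]]]]]]]

10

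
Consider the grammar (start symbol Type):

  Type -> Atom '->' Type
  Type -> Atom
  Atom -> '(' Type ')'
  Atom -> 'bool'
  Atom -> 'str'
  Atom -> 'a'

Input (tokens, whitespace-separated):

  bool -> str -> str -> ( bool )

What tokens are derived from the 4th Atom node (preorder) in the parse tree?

[Type [Atom bool] -> [Type [Atom str] -> [Type [Atom str] -> [Type [Atom ( [Type [Atom bool]] )]]]]]

( bool )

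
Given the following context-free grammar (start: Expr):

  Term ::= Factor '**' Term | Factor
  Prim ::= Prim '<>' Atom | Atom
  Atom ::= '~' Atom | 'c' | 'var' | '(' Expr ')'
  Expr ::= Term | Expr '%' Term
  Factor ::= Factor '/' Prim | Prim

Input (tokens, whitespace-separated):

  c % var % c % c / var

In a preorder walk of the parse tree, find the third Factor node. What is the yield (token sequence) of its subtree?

[Expr [Expr [Expr [Expr [Term [Factor [Prim [Atom c]]]]] % [Term [Factor [Prim [Atom var]]]]] % [Term [Factor [Prim [Atom c]]]]] % [Term [Factor [Factor [Prim [Atom c]]] / [Prim [Atom var]]]]]

c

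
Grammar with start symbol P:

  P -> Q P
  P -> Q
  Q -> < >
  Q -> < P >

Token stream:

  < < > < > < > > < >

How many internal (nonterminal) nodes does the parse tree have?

10

[P [Q < [P [Q < >] [P [Q < >] [P [Q < >]]]] >] [P [Q < >]]]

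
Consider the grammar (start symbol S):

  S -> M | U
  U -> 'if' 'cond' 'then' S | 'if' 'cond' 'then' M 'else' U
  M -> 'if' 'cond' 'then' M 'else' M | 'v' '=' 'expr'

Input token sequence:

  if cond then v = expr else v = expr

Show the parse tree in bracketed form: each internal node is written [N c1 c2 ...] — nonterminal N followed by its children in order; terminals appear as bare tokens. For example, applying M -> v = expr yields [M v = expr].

S
M
if cond then M else M
if cond then v = expr else M
if cond then v = expr else v = expr

[S [M if cond then [M v = expr] else [M v = expr]]]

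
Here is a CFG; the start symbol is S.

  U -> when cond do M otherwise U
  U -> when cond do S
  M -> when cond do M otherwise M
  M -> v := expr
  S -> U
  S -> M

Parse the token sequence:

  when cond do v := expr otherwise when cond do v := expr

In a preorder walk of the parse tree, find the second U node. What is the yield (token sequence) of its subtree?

[S [U when cond do [M v := expr] otherwise [U when cond do [S [M v := expr]]]]]

when cond do v := expr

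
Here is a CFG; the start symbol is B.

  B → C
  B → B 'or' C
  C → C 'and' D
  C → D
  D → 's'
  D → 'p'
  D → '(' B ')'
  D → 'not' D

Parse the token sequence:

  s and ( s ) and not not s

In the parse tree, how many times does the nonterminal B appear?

2

[B [C [C [C [D s]] and [D ( [B [C [D s]]] )]] and [D not [D not [D s]]]]]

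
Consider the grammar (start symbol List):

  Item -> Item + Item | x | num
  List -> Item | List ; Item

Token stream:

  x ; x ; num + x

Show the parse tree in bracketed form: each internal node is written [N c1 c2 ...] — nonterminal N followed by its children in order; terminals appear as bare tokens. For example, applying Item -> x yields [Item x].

List
List ; Item
List ; Item ; Item
Item ; Item ; Item
x ; Item ; Item
x ; x ; Item
x ; x ; Item + Item
x ; x ; num + Item
x ; x ; num + x

[List [List [List [Item x]] ; [Item x]] ; [Item [Item num] + [Item x]]]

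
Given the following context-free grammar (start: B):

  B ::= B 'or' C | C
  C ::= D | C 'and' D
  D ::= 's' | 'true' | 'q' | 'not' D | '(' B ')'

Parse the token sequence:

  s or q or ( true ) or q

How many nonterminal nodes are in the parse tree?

15

[B [B [B [B [C [D s]]] or [C [D q]]] or [C [D ( [B [C [D true]]] )]]] or [C [D q]]]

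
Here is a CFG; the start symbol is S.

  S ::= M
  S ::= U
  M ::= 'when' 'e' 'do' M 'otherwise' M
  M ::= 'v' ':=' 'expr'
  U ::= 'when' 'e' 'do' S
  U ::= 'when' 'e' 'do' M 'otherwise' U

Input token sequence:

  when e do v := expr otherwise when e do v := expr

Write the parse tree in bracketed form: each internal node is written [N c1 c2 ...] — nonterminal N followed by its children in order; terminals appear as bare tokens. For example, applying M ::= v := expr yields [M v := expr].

[S [U when e do [M v := expr] otherwise [U when e do [S [M v := expr]]]]]

S
U
when e do M otherwise U
when e do v := expr otherwise U
when e do v := expr otherwise when e do S
when e do v := expr otherwise when e do M
when e do v := expr otherwise when e do v := expr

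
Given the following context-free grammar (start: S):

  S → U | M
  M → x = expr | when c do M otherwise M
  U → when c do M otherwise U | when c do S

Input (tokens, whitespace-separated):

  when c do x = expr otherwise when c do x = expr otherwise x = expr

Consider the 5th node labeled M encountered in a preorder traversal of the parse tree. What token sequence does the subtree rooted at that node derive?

x = expr

[S [M when c do [M x = expr] otherwise [M when c do [M x = expr] otherwise [M x = expr]]]]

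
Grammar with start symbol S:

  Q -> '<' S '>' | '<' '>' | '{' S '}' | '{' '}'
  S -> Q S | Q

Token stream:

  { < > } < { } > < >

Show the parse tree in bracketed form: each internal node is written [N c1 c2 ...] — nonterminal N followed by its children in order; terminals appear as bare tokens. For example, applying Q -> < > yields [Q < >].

S
Q S
{ S } S
{ Q } S
{ < > } S
{ < > } Q S
{ < > } < S > S
{ < > } < Q > S
{ < > } < { } > S
{ < > } < { } > Q
{ < > } < { } > < >

[S [Q { [S [Q < >]] }] [S [Q < [S [Q { }]] >] [S [Q < >]]]]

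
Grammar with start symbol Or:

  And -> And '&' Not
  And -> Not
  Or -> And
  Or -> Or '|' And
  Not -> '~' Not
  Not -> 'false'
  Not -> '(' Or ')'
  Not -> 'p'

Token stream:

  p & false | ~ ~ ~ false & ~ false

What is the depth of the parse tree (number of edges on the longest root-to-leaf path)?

7

[Or [Or [And [And [Not p]] & [Not false]]] | [And [And [Not ~ [Not ~ [Not ~ [Not false]]]]] & [Not ~ [Not false]]]]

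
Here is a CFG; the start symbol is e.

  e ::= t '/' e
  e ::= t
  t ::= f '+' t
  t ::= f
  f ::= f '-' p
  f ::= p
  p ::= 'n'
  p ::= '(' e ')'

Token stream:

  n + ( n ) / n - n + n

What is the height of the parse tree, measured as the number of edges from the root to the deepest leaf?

9

[e [t [f [p n]] + [t [f [p ( [e [t [f [p n]]]] )]]]] / [e [t [f [f [p n]] - [p n]] + [t [f [p n]]]]]]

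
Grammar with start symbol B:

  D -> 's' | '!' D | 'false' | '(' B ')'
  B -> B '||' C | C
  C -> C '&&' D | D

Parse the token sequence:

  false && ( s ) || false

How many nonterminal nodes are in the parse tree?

11

[B [B [C [C [D false]] && [D ( [B [C [D s]]] )]]] || [C [D false]]]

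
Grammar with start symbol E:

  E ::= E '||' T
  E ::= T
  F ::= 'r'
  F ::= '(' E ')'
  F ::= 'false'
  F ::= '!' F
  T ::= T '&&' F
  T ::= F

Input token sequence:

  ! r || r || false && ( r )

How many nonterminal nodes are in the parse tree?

[E [E [E [T [F ! [F r]]]] || [T [F r]]] || [T [T [F false]] && [F ( [E [T [F r]]] )]]]

15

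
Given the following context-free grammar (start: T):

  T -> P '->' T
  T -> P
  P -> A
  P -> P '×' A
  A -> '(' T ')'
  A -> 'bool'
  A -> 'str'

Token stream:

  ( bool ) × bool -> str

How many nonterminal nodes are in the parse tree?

[T [P [P [A ( [T [P [A bool]]] )]] × [A bool]] -> [T [P [A str]]]]

11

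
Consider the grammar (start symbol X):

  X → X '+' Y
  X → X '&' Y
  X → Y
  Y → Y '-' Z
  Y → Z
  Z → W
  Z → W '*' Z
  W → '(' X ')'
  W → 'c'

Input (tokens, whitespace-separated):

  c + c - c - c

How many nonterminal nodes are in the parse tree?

[X [X [Y [Z [W c]]]] + [Y [Y [Y [Z [W c]]] - [Z [W c]]] - [Z [W c]]]]

14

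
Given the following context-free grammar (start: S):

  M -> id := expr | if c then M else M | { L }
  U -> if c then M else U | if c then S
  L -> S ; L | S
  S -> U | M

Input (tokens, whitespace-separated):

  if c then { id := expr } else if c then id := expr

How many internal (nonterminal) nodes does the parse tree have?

9

[S [U if c then [M { [L [S [M id := expr]]] }] else [U if c then [S [M id := expr]]]]]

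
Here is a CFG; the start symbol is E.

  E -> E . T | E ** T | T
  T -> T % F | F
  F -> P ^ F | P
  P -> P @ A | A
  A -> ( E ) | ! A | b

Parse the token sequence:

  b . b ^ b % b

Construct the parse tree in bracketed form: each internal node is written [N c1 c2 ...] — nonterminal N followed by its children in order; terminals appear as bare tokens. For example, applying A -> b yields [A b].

[E [E [T [F [P [A b]]]]] . [T [T [F [P [A b]] ^ [F [P [A b]]]]] % [F [P [A b]]]]]

E
E . T
T . T
F . T
P . T
A . T
b . T
b . T % F
b . F % F
b . P ^ F % F
b . A ^ F % F
b . b ^ F % F
b . b ^ P % F
b . b ^ A % F
b . b ^ b % F
b . b ^ b % P
b . b ^ b % A
b . b ^ b % b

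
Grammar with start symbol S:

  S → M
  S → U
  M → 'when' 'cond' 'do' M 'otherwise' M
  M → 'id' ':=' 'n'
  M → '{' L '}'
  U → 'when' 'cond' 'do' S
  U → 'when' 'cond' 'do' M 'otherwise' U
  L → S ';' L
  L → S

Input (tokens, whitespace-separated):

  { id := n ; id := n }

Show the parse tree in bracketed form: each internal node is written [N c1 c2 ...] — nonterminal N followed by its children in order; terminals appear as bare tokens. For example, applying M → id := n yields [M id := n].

S
M
{ L }
{ S ; L }
{ M ; L }
{ id := n ; L }
{ id := n ; S }
{ id := n ; M }
{ id := n ; id := n }

[S [M { [L [S [M id := n]] ; [L [S [M id := n]]]] }]]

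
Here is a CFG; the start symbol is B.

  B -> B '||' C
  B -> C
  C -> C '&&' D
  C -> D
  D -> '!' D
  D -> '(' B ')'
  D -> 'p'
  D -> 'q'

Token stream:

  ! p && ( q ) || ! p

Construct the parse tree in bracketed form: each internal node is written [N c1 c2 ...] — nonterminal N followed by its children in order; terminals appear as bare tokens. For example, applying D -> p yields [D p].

[B [B [C [C [D ! [D p]]] && [D ( [B [C [D q]]] )]]] || [C [D ! [D p]]]]

B
B || C
C || C
C && D || C
D && D || C
! D && D || C
! p && D || C
! p && ( B ) || C
! p && ( C ) || C
! p && ( D ) || C
! p && ( q ) || C
! p && ( q ) || D
! p && ( q ) || ! D
! p && ( q ) || ! p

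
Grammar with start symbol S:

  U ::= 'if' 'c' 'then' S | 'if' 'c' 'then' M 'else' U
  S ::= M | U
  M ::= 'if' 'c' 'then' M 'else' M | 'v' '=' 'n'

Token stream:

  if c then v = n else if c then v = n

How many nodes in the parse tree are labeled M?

[S [U if c then [M v = n] else [U if c then [S [M v = n]]]]]

2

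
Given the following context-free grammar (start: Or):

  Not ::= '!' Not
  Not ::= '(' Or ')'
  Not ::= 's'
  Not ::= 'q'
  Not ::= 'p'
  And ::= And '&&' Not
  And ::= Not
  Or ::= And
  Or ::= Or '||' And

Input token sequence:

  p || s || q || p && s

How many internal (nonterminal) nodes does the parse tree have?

14

[Or [Or [Or [Or [And [Not p]]] || [And [Not s]]] || [And [Not q]]] || [And [And [Not p]] && [Not s]]]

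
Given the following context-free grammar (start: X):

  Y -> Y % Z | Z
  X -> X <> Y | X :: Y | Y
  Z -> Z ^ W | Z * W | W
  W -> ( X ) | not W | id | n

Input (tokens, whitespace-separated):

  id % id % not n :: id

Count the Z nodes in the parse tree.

4

[X [X [Y [Y [Y [Z [W id]]] % [Z [W id]]] % [Z [W not [W n]]]]] :: [Y [Z [W id]]]]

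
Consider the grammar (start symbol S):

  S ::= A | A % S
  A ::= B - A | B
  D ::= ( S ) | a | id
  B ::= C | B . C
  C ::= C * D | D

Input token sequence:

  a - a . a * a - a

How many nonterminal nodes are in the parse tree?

[S [A [B [C [D a]]] - [A [B [B [C [D a]]] . [C [C [D a]] * [D a]]] - [A [B [C [D a]]]]]]]

18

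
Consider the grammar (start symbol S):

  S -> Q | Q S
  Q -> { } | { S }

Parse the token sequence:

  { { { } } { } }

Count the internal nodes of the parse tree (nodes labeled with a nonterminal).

[S [Q { [S [Q { [S [Q { }]] }] [S [Q { }]]] }]]

8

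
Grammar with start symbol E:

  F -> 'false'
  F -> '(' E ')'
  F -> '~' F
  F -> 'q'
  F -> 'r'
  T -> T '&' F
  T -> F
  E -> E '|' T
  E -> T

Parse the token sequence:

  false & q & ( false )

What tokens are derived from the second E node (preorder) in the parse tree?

[E [T [T [T [F false]] & [F q]] & [F ( [E [T [F false]]] )]]]

false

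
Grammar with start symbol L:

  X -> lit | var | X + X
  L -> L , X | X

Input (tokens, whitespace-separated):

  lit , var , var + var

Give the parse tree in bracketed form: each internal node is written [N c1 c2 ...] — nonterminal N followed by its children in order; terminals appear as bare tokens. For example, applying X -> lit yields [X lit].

L
L , X
L , X , X
X , X , X
lit , X , X
lit , var , X
lit , var , X + X
lit , var , var + X
lit , var , var + var

[L [L [L [X lit]] , [X var]] , [X [X var] + [X var]]]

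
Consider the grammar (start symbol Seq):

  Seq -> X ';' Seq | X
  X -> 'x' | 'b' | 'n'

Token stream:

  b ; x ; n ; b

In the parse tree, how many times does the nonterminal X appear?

[Seq [X b] ; [Seq [X x] ; [Seq [X n] ; [Seq [X b]]]]]

4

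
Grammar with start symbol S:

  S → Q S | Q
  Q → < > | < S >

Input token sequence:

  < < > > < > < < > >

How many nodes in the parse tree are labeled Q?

5

[S [Q < [S [Q < >]] >] [S [Q < >] [S [Q < [S [Q < >]] >]]]]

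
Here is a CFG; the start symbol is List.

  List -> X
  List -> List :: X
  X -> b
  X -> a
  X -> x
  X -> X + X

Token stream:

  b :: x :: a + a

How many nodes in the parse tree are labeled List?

3

[List [List [List [X b]] :: [X x]] :: [X [X a] + [X a]]]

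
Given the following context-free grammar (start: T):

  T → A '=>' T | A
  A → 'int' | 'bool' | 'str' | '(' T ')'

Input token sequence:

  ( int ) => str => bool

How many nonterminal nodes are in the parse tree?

[T [A ( [T [A int]] )] => [T [A str] => [T [A bool]]]]

8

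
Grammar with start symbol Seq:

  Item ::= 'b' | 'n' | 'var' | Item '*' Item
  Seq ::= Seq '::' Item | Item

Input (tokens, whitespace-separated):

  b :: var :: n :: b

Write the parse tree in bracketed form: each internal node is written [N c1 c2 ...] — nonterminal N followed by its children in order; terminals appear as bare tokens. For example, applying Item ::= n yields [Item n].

[Seq [Seq [Seq [Seq [Item b]] :: [Item var]] :: [Item n]] :: [Item b]]

Seq
Seq :: Item
Seq :: Item :: Item
Seq :: Item :: Item :: Item
Item :: Item :: Item :: Item
b :: Item :: Item :: Item
b :: var :: Item :: Item
b :: var :: n :: Item
b :: var :: n :: b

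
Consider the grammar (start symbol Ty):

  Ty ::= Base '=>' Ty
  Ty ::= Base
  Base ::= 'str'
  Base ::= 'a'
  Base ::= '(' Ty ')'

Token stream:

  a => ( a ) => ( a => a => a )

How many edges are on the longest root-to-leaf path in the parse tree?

[Ty [Base a] => [Ty [Base ( [Ty [Base a]] )] => [Ty [Base ( [Ty [Base a] => [Ty [Base a] => [Ty [Base a]]]] )]]]]

8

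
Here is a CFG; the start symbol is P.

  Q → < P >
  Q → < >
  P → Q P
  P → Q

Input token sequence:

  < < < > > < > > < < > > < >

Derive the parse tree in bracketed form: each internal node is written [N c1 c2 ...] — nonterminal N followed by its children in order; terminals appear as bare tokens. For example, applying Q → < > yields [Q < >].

[P [Q < [P [Q < [P [Q < >]] >] [P [Q < >]]] >] [P [Q < [P [Q < >]] >] [P [Q < >]]]]

P
Q P
< P > P
< Q P > P
< < P > P > P
< < Q > P > P
< < < > > P > P
< < < > > Q > P
< < < > > < > > P
< < < > > < > > Q P
< < < > > < > > < P > P
< < < > > < > > < Q > P
< < < > > < > > < < > > P
< < < > > < > > < < > > Q
< < < > > < > > < < > > < >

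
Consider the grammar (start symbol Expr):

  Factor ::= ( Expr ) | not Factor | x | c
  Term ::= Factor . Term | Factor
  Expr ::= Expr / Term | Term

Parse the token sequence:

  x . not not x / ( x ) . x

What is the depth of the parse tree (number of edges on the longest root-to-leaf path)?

[Expr [Expr [Term [Factor x] . [Term [Factor not [Factor not [Factor x]]]]]] / [Term [Factor ( [Expr [Term [Factor x]]] )] . [Term [Factor x]]]]

7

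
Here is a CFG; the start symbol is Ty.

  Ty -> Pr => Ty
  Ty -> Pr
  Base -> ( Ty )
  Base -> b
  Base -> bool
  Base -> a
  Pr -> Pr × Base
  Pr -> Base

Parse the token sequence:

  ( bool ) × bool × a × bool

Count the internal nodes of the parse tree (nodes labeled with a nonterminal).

12

[Ty [Pr [Pr [Pr [Pr [Base ( [Ty [Pr [Base bool]]] )]] × [Base bool]] × [Base a]] × [Base bool]]]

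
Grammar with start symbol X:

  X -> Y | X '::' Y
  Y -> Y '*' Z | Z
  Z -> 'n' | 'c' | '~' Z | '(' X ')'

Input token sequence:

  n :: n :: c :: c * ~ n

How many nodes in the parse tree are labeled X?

[X [X [X [X [Y [Z n]]] :: [Y [Z n]]] :: [Y [Z c]]] :: [Y [Y [Z c]] * [Z ~ [Z n]]]]

4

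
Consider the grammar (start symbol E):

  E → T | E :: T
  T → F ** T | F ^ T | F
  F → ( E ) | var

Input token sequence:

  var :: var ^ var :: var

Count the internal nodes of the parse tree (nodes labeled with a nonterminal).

[E [E [E [T [F var]]] :: [T [F var] ^ [T [F var]]]] :: [T [F var]]]

11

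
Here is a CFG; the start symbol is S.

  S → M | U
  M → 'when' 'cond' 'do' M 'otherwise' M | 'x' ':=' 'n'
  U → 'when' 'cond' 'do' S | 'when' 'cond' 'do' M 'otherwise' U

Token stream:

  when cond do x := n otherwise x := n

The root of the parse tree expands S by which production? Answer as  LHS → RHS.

[S [M when cond do [M x := n] otherwise [M x := n]]]

S → M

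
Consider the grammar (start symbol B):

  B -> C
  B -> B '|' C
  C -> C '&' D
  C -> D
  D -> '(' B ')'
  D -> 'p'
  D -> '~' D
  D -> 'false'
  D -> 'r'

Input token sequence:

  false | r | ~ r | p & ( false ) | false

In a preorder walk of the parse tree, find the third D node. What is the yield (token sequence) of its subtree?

[B [B [B [B [B [C [D false]]] | [C [D r]]] | [C [D ~ [D r]]]] | [C [C [D p]] & [D ( [B [C [D false]]] )]]] | [C [D false]]]

~ r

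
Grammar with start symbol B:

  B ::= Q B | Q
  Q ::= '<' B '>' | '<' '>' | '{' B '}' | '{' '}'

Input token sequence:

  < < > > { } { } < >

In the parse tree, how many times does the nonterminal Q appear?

5

[B [Q < [B [Q < >]] >] [B [Q { }] [B [Q { }] [B [Q < >]]]]]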